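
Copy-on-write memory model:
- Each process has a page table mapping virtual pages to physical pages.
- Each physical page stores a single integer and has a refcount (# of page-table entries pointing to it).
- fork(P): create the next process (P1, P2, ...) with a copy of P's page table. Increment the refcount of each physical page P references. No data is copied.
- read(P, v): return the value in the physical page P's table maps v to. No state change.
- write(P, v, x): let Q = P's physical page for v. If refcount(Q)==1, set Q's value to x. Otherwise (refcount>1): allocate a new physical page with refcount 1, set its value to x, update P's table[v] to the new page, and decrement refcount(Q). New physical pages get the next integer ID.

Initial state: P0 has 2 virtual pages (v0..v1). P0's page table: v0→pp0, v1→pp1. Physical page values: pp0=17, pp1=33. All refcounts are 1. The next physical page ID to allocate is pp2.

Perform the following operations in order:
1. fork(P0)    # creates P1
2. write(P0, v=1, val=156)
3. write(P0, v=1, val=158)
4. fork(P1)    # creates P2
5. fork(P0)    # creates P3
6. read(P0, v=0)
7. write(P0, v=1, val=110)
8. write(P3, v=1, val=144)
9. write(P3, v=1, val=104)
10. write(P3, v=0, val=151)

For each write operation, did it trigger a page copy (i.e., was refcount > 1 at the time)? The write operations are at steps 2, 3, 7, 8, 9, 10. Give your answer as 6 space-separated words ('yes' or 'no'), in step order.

Op 1: fork(P0) -> P1. 2 ppages; refcounts: pp0:2 pp1:2
Op 2: write(P0, v1, 156). refcount(pp1)=2>1 -> COPY to pp2. 3 ppages; refcounts: pp0:2 pp1:1 pp2:1
Op 3: write(P0, v1, 158). refcount(pp2)=1 -> write in place. 3 ppages; refcounts: pp0:2 pp1:1 pp2:1
Op 4: fork(P1) -> P2. 3 ppages; refcounts: pp0:3 pp1:2 pp2:1
Op 5: fork(P0) -> P3. 3 ppages; refcounts: pp0:4 pp1:2 pp2:2
Op 6: read(P0, v0) -> 17. No state change.
Op 7: write(P0, v1, 110). refcount(pp2)=2>1 -> COPY to pp3. 4 ppages; refcounts: pp0:4 pp1:2 pp2:1 pp3:1
Op 8: write(P3, v1, 144). refcount(pp2)=1 -> write in place. 4 ppages; refcounts: pp0:4 pp1:2 pp2:1 pp3:1
Op 9: write(P3, v1, 104). refcount(pp2)=1 -> write in place. 4 ppages; refcounts: pp0:4 pp1:2 pp2:1 pp3:1
Op 10: write(P3, v0, 151). refcount(pp0)=4>1 -> COPY to pp4. 5 ppages; refcounts: pp0:3 pp1:2 pp2:1 pp3:1 pp4:1

yes no yes no no yes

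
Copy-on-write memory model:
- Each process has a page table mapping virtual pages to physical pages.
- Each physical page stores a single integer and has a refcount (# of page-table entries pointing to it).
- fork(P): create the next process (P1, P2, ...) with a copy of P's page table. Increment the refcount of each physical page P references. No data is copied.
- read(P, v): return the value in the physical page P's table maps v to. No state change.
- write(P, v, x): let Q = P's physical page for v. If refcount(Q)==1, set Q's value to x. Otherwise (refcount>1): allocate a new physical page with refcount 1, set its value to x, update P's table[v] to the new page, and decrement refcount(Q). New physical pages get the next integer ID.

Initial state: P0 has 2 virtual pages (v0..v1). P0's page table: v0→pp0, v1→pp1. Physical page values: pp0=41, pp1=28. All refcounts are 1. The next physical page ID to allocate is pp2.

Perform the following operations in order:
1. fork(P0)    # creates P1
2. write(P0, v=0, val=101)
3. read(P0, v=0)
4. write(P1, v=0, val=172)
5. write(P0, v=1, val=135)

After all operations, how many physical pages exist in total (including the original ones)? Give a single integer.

Answer: 4

Derivation:
Op 1: fork(P0) -> P1. 2 ppages; refcounts: pp0:2 pp1:2
Op 2: write(P0, v0, 101). refcount(pp0)=2>1 -> COPY to pp2. 3 ppages; refcounts: pp0:1 pp1:2 pp2:1
Op 3: read(P0, v0) -> 101. No state change.
Op 4: write(P1, v0, 172). refcount(pp0)=1 -> write in place. 3 ppages; refcounts: pp0:1 pp1:2 pp2:1
Op 5: write(P0, v1, 135). refcount(pp1)=2>1 -> COPY to pp3. 4 ppages; refcounts: pp0:1 pp1:1 pp2:1 pp3:1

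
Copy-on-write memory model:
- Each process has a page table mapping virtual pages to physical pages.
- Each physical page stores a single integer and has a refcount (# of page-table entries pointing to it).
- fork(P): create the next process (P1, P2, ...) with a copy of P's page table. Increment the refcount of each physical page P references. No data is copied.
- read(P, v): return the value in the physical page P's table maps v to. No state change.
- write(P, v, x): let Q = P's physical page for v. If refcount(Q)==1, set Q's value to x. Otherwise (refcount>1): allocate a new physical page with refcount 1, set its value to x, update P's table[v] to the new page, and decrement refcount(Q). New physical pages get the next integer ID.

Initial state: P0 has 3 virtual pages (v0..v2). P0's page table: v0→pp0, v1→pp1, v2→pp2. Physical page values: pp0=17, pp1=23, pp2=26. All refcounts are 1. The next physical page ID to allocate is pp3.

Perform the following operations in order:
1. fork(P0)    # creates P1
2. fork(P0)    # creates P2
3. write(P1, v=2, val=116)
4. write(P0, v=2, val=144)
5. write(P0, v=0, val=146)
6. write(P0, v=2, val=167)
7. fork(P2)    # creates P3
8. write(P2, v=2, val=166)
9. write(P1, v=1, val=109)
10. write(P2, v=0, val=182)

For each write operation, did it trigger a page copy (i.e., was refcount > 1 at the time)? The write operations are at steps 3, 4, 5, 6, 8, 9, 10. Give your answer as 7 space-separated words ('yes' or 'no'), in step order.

Op 1: fork(P0) -> P1. 3 ppages; refcounts: pp0:2 pp1:2 pp2:2
Op 2: fork(P0) -> P2. 3 ppages; refcounts: pp0:3 pp1:3 pp2:3
Op 3: write(P1, v2, 116). refcount(pp2)=3>1 -> COPY to pp3. 4 ppages; refcounts: pp0:3 pp1:3 pp2:2 pp3:1
Op 4: write(P0, v2, 144). refcount(pp2)=2>1 -> COPY to pp4. 5 ppages; refcounts: pp0:3 pp1:3 pp2:1 pp3:1 pp4:1
Op 5: write(P0, v0, 146). refcount(pp0)=3>1 -> COPY to pp5. 6 ppages; refcounts: pp0:2 pp1:3 pp2:1 pp3:1 pp4:1 pp5:1
Op 6: write(P0, v2, 167). refcount(pp4)=1 -> write in place. 6 ppages; refcounts: pp0:2 pp1:3 pp2:1 pp3:1 pp4:1 pp5:1
Op 7: fork(P2) -> P3. 6 ppages; refcounts: pp0:3 pp1:4 pp2:2 pp3:1 pp4:1 pp5:1
Op 8: write(P2, v2, 166). refcount(pp2)=2>1 -> COPY to pp6. 7 ppages; refcounts: pp0:3 pp1:4 pp2:1 pp3:1 pp4:1 pp5:1 pp6:1
Op 9: write(P1, v1, 109). refcount(pp1)=4>1 -> COPY to pp7. 8 ppages; refcounts: pp0:3 pp1:3 pp2:1 pp3:1 pp4:1 pp5:1 pp6:1 pp7:1
Op 10: write(P2, v0, 182). refcount(pp0)=3>1 -> COPY to pp8. 9 ppages; refcounts: pp0:2 pp1:3 pp2:1 pp3:1 pp4:1 pp5:1 pp6:1 pp7:1 pp8:1

yes yes yes no yes yes yes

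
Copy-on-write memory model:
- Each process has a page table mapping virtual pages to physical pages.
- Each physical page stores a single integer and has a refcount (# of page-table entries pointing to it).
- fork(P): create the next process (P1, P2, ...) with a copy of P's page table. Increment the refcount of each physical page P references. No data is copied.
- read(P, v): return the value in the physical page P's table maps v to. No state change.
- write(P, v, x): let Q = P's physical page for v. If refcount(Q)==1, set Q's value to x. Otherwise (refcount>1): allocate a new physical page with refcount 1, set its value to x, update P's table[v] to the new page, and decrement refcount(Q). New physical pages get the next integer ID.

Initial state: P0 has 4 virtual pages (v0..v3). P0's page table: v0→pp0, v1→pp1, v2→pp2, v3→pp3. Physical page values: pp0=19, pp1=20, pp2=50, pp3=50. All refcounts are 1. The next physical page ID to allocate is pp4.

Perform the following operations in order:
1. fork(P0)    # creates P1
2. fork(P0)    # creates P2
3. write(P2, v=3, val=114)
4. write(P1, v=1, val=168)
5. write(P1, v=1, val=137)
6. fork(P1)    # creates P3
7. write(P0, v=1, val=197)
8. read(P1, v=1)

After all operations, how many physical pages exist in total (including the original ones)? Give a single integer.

Answer: 7

Derivation:
Op 1: fork(P0) -> P1. 4 ppages; refcounts: pp0:2 pp1:2 pp2:2 pp3:2
Op 2: fork(P0) -> P2. 4 ppages; refcounts: pp0:3 pp1:3 pp2:3 pp3:3
Op 3: write(P2, v3, 114). refcount(pp3)=3>1 -> COPY to pp4. 5 ppages; refcounts: pp0:3 pp1:3 pp2:3 pp3:2 pp4:1
Op 4: write(P1, v1, 168). refcount(pp1)=3>1 -> COPY to pp5. 6 ppages; refcounts: pp0:3 pp1:2 pp2:3 pp3:2 pp4:1 pp5:1
Op 5: write(P1, v1, 137). refcount(pp5)=1 -> write in place. 6 ppages; refcounts: pp0:3 pp1:2 pp2:3 pp3:2 pp4:1 pp5:1
Op 6: fork(P1) -> P3. 6 ppages; refcounts: pp0:4 pp1:2 pp2:4 pp3:3 pp4:1 pp5:2
Op 7: write(P0, v1, 197). refcount(pp1)=2>1 -> COPY to pp6. 7 ppages; refcounts: pp0:4 pp1:1 pp2:4 pp3:3 pp4:1 pp5:2 pp6:1
Op 8: read(P1, v1) -> 137. No state change.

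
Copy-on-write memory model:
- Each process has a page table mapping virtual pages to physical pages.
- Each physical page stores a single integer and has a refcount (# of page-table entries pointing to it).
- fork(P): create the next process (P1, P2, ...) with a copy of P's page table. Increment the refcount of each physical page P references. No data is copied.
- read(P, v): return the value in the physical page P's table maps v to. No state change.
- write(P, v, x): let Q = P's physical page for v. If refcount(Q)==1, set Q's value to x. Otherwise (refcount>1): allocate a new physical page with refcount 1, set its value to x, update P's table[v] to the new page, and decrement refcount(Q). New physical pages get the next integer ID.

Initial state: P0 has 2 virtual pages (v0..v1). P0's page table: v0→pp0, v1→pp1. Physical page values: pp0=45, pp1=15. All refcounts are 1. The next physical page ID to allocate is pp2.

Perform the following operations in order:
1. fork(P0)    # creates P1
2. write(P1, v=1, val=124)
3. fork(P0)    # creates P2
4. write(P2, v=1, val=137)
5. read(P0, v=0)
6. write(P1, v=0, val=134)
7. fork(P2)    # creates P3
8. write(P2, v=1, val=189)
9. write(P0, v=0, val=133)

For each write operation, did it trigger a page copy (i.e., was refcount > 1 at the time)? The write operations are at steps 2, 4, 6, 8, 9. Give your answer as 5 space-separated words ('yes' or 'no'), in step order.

Op 1: fork(P0) -> P1. 2 ppages; refcounts: pp0:2 pp1:2
Op 2: write(P1, v1, 124). refcount(pp1)=2>1 -> COPY to pp2. 3 ppages; refcounts: pp0:2 pp1:1 pp2:1
Op 3: fork(P0) -> P2. 3 ppages; refcounts: pp0:3 pp1:2 pp2:1
Op 4: write(P2, v1, 137). refcount(pp1)=2>1 -> COPY to pp3. 4 ppages; refcounts: pp0:3 pp1:1 pp2:1 pp3:1
Op 5: read(P0, v0) -> 45. No state change.
Op 6: write(P1, v0, 134). refcount(pp0)=3>1 -> COPY to pp4. 5 ppages; refcounts: pp0:2 pp1:1 pp2:1 pp3:1 pp4:1
Op 7: fork(P2) -> P3. 5 ppages; refcounts: pp0:3 pp1:1 pp2:1 pp3:2 pp4:1
Op 8: write(P2, v1, 189). refcount(pp3)=2>1 -> COPY to pp5. 6 ppages; refcounts: pp0:3 pp1:1 pp2:1 pp3:1 pp4:1 pp5:1
Op 9: write(P0, v0, 133). refcount(pp0)=3>1 -> COPY to pp6. 7 ppages; refcounts: pp0:2 pp1:1 pp2:1 pp3:1 pp4:1 pp5:1 pp6:1

yes yes yes yes yes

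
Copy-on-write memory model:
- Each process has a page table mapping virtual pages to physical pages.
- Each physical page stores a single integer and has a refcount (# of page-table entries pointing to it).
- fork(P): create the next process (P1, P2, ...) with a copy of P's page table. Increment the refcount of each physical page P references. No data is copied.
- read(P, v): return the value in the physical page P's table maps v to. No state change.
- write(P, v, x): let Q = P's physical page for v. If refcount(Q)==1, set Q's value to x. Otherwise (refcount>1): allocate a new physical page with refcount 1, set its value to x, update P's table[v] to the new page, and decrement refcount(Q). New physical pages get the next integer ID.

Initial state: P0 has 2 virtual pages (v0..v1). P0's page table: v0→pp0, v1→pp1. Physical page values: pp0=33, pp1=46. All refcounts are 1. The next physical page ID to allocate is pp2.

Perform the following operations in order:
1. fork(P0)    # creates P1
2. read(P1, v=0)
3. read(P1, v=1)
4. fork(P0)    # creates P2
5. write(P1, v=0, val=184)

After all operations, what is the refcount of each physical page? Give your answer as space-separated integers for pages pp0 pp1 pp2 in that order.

Answer: 2 3 1

Derivation:
Op 1: fork(P0) -> P1. 2 ppages; refcounts: pp0:2 pp1:2
Op 2: read(P1, v0) -> 33. No state change.
Op 3: read(P1, v1) -> 46. No state change.
Op 4: fork(P0) -> P2. 2 ppages; refcounts: pp0:3 pp1:3
Op 5: write(P1, v0, 184). refcount(pp0)=3>1 -> COPY to pp2. 3 ppages; refcounts: pp0:2 pp1:3 pp2:1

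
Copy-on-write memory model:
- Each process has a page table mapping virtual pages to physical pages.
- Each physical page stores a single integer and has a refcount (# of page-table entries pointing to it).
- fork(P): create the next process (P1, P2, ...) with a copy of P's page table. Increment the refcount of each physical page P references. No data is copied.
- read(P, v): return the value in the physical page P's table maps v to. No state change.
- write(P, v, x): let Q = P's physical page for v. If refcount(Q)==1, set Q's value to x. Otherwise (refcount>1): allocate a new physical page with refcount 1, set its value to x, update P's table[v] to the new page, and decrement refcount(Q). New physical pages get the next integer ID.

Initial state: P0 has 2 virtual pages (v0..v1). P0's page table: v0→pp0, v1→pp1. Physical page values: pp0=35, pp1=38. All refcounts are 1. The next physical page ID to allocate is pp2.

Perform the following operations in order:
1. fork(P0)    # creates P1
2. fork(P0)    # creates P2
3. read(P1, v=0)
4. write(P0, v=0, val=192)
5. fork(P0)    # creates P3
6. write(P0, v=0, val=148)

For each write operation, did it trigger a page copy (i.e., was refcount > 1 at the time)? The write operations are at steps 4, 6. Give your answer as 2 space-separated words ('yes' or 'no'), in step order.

Op 1: fork(P0) -> P1. 2 ppages; refcounts: pp0:2 pp1:2
Op 2: fork(P0) -> P2. 2 ppages; refcounts: pp0:3 pp1:3
Op 3: read(P1, v0) -> 35. No state change.
Op 4: write(P0, v0, 192). refcount(pp0)=3>1 -> COPY to pp2. 3 ppages; refcounts: pp0:2 pp1:3 pp2:1
Op 5: fork(P0) -> P3. 3 ppages; refcounts: pp0:2 pp1:4 pp2:2
Op 6: write(P0, v0, 148). refcount(pp2)=2>1 -> COPY to pp3. 4 ppages; refcounts: pp0:2 pp1:4 pp2:1 pp3:1

yes yes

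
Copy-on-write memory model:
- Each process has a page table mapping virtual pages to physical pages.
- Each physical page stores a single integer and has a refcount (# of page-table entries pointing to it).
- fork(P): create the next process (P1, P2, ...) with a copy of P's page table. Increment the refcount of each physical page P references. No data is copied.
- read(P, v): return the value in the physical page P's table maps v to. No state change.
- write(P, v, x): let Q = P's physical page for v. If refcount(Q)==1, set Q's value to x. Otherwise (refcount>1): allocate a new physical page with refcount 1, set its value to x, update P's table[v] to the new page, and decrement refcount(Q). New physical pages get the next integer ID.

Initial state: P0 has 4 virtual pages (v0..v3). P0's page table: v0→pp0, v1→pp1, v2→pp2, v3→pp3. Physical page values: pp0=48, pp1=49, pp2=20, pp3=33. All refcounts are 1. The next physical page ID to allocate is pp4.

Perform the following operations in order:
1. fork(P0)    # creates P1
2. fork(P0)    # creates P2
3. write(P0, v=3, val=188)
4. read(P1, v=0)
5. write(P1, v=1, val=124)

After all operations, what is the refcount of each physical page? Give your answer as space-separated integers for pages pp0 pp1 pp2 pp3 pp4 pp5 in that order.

Answer: 3 2 3 2 1 1

Derivation:
Op 1: fork(P0) -> P1. 4 ppages; refcounts: pp0:2 pp1:2 pp2:2 pp3:2
Op 2: fork(P0) -> P2. 4 ppages; refcounts: pp0:3 pp1:3 pp2:3 pp3:3
Op 3: write(P0, v3, 188). refcount(pp3)=3>1 -> COPY to pp4. 5 ppages; refcounts: pp0:3 pp1:3 pp2:3 pp3:2 pp4:1
Op 4: read(P1, v0) -> 48. No state change.
Op 5: write(P1, v1, 124). refcount(pp1)=3>1 -> COPY to pp5. 6 ppages; refcounts: pp0:3 pp1:2 pp2:3 pp3:2 pp4:1 pp5:1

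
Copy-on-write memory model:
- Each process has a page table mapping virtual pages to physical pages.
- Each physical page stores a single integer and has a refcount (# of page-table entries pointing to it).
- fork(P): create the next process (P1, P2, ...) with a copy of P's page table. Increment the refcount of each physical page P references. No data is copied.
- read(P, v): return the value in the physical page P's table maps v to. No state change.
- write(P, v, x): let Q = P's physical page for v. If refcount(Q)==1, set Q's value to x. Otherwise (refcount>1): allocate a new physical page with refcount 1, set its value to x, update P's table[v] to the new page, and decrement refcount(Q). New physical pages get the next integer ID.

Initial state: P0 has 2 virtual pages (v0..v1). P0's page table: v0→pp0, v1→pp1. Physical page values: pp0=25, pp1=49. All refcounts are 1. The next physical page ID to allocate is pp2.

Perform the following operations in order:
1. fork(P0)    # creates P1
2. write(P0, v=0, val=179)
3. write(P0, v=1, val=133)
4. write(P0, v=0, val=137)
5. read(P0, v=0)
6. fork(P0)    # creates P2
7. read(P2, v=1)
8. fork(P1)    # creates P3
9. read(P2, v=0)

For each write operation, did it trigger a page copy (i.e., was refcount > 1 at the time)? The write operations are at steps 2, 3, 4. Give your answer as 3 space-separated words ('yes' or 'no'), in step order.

Op 1: fork(P0) -> P1. 2 ppages; refcounts: pp0:2 pp1:2
Op 2: write(P0, v0, 179). refcount(pp0)=2>1 -> COPY to pp2. 3 ppages; refcounts: pp0:1 pp1:2 pp2:1
Op 3: write(P0, v1, 133). refcount(pp1)=2>1 -> COPY to pp3. 4 ppages; refcounts: pp0:1 pp1:1 pp2:1 pp3:1
Op 4: write(P0, v0, 137). refcount(pp2)=1 -> write in place. 4 ppages; refcounts: pp0:1 pp1:1 pp2:1 pp3:1
Op 5: read(P0, v0) -> 137. No state change.
Op 6: fork(P0) -> P2. 4 ppages; refcounts: pp0:1 pp1:1 pp2:2 pp3:2
Op 7: read(P2, v1) -> 133. No state change.
Op 8: fork(P1) -> P3. 4 ppages; refcounts: pp0:2 pp1:2 pp2:2 pp3:2
Op 9: read(P2, v0) -> 137. No state change.

yes yes no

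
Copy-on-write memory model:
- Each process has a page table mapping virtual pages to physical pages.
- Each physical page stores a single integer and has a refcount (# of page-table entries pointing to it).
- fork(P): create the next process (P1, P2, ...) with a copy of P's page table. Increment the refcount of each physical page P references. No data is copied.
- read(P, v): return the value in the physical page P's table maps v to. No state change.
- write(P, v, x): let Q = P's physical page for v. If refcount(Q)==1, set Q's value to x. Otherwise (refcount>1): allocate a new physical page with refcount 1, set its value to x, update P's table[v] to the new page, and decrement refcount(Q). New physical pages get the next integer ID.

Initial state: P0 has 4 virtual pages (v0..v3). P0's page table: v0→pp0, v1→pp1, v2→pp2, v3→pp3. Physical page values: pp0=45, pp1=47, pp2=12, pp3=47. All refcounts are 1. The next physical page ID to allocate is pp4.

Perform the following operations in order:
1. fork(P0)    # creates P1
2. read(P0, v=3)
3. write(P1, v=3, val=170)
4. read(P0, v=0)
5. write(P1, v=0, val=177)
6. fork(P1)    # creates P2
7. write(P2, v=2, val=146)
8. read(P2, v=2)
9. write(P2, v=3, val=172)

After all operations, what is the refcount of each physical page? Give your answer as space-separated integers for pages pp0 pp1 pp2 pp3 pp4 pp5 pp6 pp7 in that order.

Op 1: fork(P0) -> P1. 4 ppages; refcounts: pp0:2 pp1:2 pp2:2 pp3:2
Op 2: read(P0, v3) -> 47. No state change.
Op 3: write(P1, v3, 170). refcount(pp3)=2>1 -> COPY to pp4. 5 ppages; refcounts: pp0:2 pp1:2 pp2:2 pp3:1 pp4:1
Op 4: read(P0, v0) -> 45. No state change.
Op 5: write(P1, v0, 177). refcount(pp0)=2>1 -> COPY to pp5. 6 ppages; refcounts: pp0:1 pp1:2 pp2:2 pp3:1 pp4:1 pp5:1
Op 6: fork(P1) -> P2. 6 ppages; refcounts: pp0:1 pp1:3 pp2:3 pp3:1 pp4:2 pp5:2
Op 7: write(P2, v2, 146). refcount(pp2)=3>1 -> COPY to pp6. 7 ppages; refcounts: pp0:1 pp1:3 pp2:2 pp3:1 pp4:2 pp5:2 pp6:1
Op 8: read(P2, v2) -> 146. No state change.
Op 9: write(P2, v3, 172). refcount(pp4)=2>1 -> COPY to pp7. 8 ppages; refcounts: pp0:1 pp1:3 pp2:2 pp3:1 pp4:1 pp5:2 pp6:1 pp7:1

Answer: 1 3 2 1 1 2 1 1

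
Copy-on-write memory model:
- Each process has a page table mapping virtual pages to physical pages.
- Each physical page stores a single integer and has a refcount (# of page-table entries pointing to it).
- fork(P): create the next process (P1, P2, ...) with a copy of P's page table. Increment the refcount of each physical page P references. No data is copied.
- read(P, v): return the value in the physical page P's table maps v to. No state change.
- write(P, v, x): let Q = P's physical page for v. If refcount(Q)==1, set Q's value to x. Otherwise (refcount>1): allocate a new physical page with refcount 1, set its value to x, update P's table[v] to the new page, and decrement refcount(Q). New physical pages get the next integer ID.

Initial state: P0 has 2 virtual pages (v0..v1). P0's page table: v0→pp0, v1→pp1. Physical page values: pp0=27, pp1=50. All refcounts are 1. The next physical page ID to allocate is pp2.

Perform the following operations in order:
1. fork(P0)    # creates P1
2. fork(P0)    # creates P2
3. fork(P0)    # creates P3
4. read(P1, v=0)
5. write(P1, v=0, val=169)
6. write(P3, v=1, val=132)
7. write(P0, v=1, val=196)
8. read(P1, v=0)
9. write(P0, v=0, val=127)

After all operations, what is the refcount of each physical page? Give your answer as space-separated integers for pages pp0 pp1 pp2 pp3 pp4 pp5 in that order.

Op 1: fork(P0) -> P1. 2 ppages; refcounts: pp0:2 pp1:2
Op 2: fork(P0) -> P2. 2 ppages; refcounts: pp0:3 pp1:3
Op 3: fork(P0) -> P3. 2 ppages; refcounts: pp0:4 pp1:4
Op 4: read(P1, v0) -> 27. No state change.
Op 5: write(P1, v0, 169). refcount(pp0)=4>1 -> COPY to pp2. 3 ppages; refcounts: pp0:3 pp1:4 pp2:1
Op 6: write(P3, v1, 132). refcount(pp1)=4>1 -> COPY to pp3. 4 ppages; refcounts: pp0:3 pp1:3 pp2:1 pp3:1
Op 7: write(P0, v1, 196). refcount(pp1)=3>1 -> COPY to pp4. 5 ppages; refcounts: pp0:3 pp1:2 pp2:1 pp3:1 pp4:1
Op 8: read(P1, v0) -> 169. No state change.
Op 9: write(P0, v0, 127). refcount(pp0)=3>1 -> COPY to pp5. 6 ppages; refcounts: pp0:2 pp1:2 pp2:1 pp3:1 pp4:1 pp5:1

Answer: 2 2 1 1 1 1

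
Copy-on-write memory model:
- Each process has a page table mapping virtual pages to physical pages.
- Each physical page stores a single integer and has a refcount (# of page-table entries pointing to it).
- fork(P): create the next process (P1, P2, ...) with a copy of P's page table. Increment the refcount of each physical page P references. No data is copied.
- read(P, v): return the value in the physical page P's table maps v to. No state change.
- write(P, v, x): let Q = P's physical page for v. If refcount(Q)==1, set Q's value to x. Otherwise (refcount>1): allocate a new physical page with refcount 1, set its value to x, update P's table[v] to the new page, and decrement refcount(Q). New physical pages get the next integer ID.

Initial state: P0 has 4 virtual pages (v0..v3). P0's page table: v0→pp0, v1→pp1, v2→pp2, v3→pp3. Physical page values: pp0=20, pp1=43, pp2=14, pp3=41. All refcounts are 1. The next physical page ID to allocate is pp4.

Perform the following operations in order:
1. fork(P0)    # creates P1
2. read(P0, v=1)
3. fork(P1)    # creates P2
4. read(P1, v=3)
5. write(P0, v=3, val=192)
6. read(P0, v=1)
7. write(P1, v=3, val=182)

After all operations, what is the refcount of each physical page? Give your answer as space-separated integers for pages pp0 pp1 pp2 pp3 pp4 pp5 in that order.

Op 1: fork(P0) -> P1. 4 ppages; refcounts: pp0:2 pp1:2 pp2:2 pp3:2
Op 2: read(P0, v1) -> 43. No state change.
Op 3: fork(P1) -> P2. 4 ppages; refcounts: pp0:3 pp1:3 pp2:3 pp3:3
Op 4: read(P1, v3) -> 41. No state change.
Op 5: write(P0, v3, 192). refcount(pp3)=3>1 -> COPY to pp4. 5 ppages; refcounts: pp0:3 pp1:3 pp2:3 pp3:2 pp4:1
Op 6: read(P0, v1) -> 43. No state change.
Op 7: write(P1, v3, 182). refcount(pp3)=2>1 -> COPY to pp5. 6 ppages; refcounts: pp0:3 pp1:3 pp2:3 pp3:1 pp4:1 pp5:1

Answer: 3 3 3 1 1 1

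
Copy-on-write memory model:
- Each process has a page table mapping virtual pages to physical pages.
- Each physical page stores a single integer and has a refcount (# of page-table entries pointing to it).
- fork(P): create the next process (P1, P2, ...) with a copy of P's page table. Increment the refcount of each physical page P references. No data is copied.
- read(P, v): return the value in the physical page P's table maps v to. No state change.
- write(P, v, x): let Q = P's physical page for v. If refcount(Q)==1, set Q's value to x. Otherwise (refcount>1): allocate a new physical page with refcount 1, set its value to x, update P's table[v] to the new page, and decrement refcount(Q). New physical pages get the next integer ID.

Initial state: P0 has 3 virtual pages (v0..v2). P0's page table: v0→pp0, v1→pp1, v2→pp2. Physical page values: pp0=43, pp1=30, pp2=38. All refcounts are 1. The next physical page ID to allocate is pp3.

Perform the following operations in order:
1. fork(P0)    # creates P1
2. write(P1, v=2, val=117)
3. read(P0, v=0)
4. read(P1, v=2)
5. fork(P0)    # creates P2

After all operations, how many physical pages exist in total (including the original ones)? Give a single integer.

Op 1: fork(P0) -> P1. 3 ppages; refcounts: pp0:2 pp1:2 pp2:2
Op 2: write(P1, v2, 117). refcount(pp2)=2>1 -> COPY to pp3. 4 ppages; refcounts: pp0:2 pp1:2 pp2:1 pp3:1
Op 3: read(P0, v0) -> 43. No state change.
Op 4: read(P1, v2) -> 117. No state change.
Op 5: fork(P0) -> P2. 4 ppages; refcounts: pp0:3 pp1:3 pp2:2 pp3:1

Answer: 4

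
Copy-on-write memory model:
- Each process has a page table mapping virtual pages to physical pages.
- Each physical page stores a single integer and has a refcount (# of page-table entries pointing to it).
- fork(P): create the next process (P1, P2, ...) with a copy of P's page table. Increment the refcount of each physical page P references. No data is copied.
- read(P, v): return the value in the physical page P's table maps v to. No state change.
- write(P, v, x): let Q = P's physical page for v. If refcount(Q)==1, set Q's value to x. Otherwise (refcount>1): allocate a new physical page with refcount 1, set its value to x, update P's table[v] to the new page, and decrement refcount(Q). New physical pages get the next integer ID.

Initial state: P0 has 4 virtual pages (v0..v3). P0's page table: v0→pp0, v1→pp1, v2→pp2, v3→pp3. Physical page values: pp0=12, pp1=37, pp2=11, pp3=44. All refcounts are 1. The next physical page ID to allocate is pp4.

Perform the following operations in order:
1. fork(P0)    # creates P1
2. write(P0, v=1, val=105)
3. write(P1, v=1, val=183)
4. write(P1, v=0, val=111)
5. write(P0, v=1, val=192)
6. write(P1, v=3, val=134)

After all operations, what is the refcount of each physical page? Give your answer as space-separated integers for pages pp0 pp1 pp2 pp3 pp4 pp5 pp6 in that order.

Op 1: fork(P0) -> P1. 4 ppages; refcounts: pp0:2 pp1:2 pp2:2 pp3:2
Op 2: write(P0, v1, 105). refcount(pp1)=2>1 -> COPY to pp4. 5 ppages; refcounts: pp0:2 pp1:1 pp2:2 pp3:2 pp4:1
Op 3: write(P1, v1, 183). refcount(pp1)=1 -> write in place. 5 ppages; refcounts: pp0:2 pp1:1 pp2:2 pp3:2 pp4:1
Op 4: write(P1, v0, 111). refcount(pp0)=2>1 -> COPY to pp5. 6 ppages; refcounts: pp0:1 pp1:1 pp2:2 pp3:2 pp4:1 pp5:1
Op 5: write(P0, v1, 192). refcount(pp4)=1 -> write in place. 6 ppages; refcounts: pp0:1 pp1:1 pp2:2 pp3:2 pp4:1 pp5:1
Op 6: write(P1, v3, 134). refcount(pp3)=2>1 -> COPY to pp6. 7 ppages; refcounts: pp0:1 pp1:1 pp2:2 pp3:1 pp4:1 pp5:1 pp6:1

Answer: 1 1 2 1 1 1 1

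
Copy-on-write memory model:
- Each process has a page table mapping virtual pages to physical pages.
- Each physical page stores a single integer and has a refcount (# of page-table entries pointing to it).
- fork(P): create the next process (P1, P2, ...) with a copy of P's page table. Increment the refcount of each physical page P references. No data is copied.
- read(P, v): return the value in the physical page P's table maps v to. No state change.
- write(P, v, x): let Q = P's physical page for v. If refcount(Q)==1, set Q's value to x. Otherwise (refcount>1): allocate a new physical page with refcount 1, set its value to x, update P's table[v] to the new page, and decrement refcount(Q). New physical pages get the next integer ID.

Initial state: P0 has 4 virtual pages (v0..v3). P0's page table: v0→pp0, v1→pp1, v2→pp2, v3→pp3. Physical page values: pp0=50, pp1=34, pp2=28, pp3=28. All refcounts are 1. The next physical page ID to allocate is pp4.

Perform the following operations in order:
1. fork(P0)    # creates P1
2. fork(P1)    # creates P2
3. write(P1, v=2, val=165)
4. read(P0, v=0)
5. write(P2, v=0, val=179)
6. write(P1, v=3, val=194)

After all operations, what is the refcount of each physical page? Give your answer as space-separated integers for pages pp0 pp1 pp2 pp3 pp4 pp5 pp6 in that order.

Op 1: fork(P0) -> P1. 4 ppages; refcounts: pp0:2 pp1:2 pp2:2 pp3:2
Op 2: fork(P1) -> P2. 4 ppages; refcounts: pp0:3 pp1:3 pp2:3 pp3:3
Op 3: write(P1, v2, 165). refcount(pp2)=3>1 -> COPY to pp4. 5 ppages; refcounts: pp0:3 pp1:3 pp2:2 pp3:3 pp4:1
Op 4: read(P0, v0) -> 50. No state change.
Op 5: write(P2, v0, 179). refcount(pp0)=3>1 -> COPY to pp5. 6 ppages; refcounts: pp0:2 pp1:3 pp2:2 pp3:3 pp4:1 pp5:1
Op 6: write(P1, v3, 194). refcount(pp3)=3>1 -> COPY to pp6. 7 ppages; refcounts: pp0:2 pp1:3 pp2:2 pp3:2 pp4:1 pp5:1 pp6:1

Answer: 2 3 2 2 1 1 1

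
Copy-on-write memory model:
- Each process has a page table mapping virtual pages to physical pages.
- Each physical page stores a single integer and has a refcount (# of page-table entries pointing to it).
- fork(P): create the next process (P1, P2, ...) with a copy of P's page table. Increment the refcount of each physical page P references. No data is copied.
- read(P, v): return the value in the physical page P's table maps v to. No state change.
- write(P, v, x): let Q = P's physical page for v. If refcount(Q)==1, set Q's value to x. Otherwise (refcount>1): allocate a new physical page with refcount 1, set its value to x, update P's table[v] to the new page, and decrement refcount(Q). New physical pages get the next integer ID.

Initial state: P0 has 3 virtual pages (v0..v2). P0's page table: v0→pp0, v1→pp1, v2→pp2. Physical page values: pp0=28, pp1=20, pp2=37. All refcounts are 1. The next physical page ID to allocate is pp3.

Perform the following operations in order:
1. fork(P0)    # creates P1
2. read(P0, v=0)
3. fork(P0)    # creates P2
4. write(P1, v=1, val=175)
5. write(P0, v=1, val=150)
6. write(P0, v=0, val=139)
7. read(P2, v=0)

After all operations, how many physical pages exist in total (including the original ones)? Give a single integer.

Answer: 6

Derivation:
Op 1: fork(P0) -> P1. 3 ppages; refcounts: pp0:2 pp1:2 pp2:2
Op 2: read(P0, v0) -> 28. No state change.
Op 3: fork(P0) -> P2. 3 ppages; refcounts: pp0:3 pp1:3 pp2:3
Op 4: write(P1, v1, 175). refcount(pp1)=3>1 -> COPY to pp3. 4 ppages; refcounts: pp0:3 pp1:2 pp2:3 pp3:1
Op 5: write(P0, v1, 150). refcount(pp1)=2>1 -> COPY to pp4. 5 ppages; refcounts: pp0:3 pp1:1 pp2:3 pp3:1 pp4:1
Op 6: write(P0, v0, 139). refcount(pp0)=3>1 -> COPY to pp5. 6 ppages; refcounts: pp0:2 pp1:1 pp2:3 pp3:1 pp4:1 pp5:1
Op 7: read(P2, v0) -> 28. No state change.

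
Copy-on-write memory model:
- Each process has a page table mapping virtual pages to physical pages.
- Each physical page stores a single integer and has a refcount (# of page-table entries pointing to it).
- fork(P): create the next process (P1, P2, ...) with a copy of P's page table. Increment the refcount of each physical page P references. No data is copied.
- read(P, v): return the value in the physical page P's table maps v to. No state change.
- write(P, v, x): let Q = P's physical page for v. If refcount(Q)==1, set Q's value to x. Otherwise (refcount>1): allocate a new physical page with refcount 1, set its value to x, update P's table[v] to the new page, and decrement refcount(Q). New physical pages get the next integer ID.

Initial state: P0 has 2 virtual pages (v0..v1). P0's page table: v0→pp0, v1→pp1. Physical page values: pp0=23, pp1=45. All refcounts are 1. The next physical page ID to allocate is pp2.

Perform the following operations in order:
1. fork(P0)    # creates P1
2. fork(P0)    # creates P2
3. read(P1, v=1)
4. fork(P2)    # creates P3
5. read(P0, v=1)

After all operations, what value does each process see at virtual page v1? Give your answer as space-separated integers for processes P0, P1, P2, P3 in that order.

Answer: 45 45 45 45

Derivation:
Op 1: fork(P0) -> P1. 2 ppages; refcounts: pp0:2 pp1:2
Op 2: fork(P0) -> P2. 2 ppages; refcounts: pp0:3 pp1:3
Op 3: read(P1, v1) -> 45. No state change.
Op 4: fork(P2) -> P3. 2 ppages; refcounts: pp0:4 pp1:4
Op 5: read(P0, v1) -> 45. No state change.
P0: v1 -> pp1 = 45
P1: v1 -> pp1 = 45
P2: v1 -> pp1 = 45
P3: v1 -> pp1 = 45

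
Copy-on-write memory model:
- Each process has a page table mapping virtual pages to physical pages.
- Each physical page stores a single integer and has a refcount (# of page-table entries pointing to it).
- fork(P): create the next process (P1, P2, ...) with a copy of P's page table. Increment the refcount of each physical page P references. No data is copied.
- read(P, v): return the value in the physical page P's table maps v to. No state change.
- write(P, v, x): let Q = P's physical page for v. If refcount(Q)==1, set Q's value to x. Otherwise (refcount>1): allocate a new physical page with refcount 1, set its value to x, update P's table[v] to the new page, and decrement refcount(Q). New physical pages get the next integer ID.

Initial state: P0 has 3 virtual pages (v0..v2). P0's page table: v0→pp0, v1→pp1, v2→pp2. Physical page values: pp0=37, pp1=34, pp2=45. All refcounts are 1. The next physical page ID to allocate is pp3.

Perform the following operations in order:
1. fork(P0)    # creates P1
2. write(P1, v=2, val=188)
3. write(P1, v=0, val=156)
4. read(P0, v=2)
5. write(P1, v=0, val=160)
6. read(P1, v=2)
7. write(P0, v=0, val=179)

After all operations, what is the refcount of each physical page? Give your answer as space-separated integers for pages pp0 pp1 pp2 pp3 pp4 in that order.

Answer: 1 2 1 1 1

Derivation:
Op 1: fork(P0) -> P1. 3 ppages; refcounts: pp0:2 pp1:2 pp2:2
Op 2: write(P1, v2, 188). refcount(pp2)=2>1 -> COPY to pp3. 4 ppages; refcounts: pp0:2 pp1:2 pp2:1 pp3:1
Op 3: write(P1, v0, 156). refcount(pp0)=2>1 -> COPY to pp4. 5 ppages; refcounts: pp0:1 pp1:2 pp2:1 pp3:1 pp4:1
Op 4: read(P0, v2) -> 45. No state change.
Op 5: write(P1, v0, 160). refcount(pp4)=1 -> write in place. 5 ppages; refcounts: pp0:1 pp1:2 pp2:1 pp3:1 pp4:1
Op 6: read(P1, v2) -> 188. No state change.
Op 7: write(P0, v0, 179). refcount(pp0)=1 -> write in place. 5 ppages; refcounts: pp0:1 pp1:2 pp2:1 pp3:1 pp4:1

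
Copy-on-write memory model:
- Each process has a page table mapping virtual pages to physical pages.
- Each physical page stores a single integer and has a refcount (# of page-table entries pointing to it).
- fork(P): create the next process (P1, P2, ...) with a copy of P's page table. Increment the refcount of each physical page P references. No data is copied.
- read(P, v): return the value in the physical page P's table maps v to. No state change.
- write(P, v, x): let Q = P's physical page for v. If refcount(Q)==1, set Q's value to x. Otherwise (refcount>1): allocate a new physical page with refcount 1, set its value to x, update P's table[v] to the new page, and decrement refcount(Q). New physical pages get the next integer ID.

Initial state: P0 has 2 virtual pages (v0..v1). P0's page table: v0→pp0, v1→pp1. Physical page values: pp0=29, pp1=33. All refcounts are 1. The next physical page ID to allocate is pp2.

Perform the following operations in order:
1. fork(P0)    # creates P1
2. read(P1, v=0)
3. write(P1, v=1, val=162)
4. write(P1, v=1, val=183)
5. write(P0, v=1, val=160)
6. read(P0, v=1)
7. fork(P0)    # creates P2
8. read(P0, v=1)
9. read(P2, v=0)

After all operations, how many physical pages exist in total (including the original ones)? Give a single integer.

Op 1: fork(P0) -> P1. 2 ppages; refcounts: pp0:2 pp1:2
Op 2: read(P1, v0) -> 29. No state change.
Op 3: write(P1, v1, 162). refcount(pp1)=2>1 -> COPY to pp2. 3 ppages; refcounts: pp0:2 pp1:1 pp2:1
Op 4: write(P1, v1, 183). refcount(pp2)=1 -> write in place. 3 ppages; refcounts: pp0:2 pp1:1 pp2:1
Op 5: write(P0, v1, 160). refcount(pp1)=1 -> write in place. 3 ppages; refcounts: pp0:2 pp1:1 pp2:1
Op 6: read(P0, v1) -> 160. No state change.
Op 7: fork(P0) -> P2. 3 ppages; refcounts: pp0:3 pp1:2 pp2:1
Op 8: read(P0, v1) -> 160. No state change.
Op 9: read(P2, v0) -> 29. No state change.

Answer: 3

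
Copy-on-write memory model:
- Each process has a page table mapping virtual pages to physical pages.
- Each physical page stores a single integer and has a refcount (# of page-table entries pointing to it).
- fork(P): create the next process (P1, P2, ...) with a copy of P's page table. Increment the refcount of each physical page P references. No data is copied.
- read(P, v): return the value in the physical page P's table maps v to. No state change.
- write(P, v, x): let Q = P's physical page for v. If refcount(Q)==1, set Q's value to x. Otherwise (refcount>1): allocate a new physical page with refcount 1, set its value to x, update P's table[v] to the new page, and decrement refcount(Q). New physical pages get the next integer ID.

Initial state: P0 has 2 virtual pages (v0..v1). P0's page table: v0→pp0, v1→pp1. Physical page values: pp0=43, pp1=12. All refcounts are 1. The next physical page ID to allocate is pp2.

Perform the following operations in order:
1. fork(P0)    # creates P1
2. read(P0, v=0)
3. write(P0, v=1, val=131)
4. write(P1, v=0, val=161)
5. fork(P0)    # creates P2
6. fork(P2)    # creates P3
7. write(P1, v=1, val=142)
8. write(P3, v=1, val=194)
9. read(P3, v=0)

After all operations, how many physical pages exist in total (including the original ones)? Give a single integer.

Op 1: fork(P0) -> P1. 2 ppages; refcounts: pp0:2 pp1:2
Op 2: read(P0, v0) -> 43. No state change.
Op 3: write(P0, v1, 131). refcount(pp1)=2>1 -> COPY to pp2. 3 ppages; refcounts: pp0:2 pp1:1 pp2:1
Op 4: write(P1, v0, 161). refcount(pp0)=2>1 -> COPY to pp3. 4 ppages; refcounts: pp0:1 pp1:1 pp2:1 pp3:1
Op 5: fork(P0) -> P2. 4 ppages; refcounts: pp0:2 pp1:1 pp2:2 pp3:1
Op 6: fork(P2) -> P3. 4 ppages; refcounts: pp0:3 pp1:1 pp2:3 pp3:1
Op 7: write(P1, v1, 142). refcount(pp1)=1 -> write in place. 4 ppages; refcounts: pp0:3 pp1:1 pp2:3 pp3:1
Op 8: write(P3, v1, 194). refcount(pp2)=3>1 -> COPY to pp4. 5 ppages; refcounts: pp0:3 pp1:1 pp2:2 pp3:1 pp4:1
Op 9: read(P3, v0) -> 43. No state change.

Answer: 5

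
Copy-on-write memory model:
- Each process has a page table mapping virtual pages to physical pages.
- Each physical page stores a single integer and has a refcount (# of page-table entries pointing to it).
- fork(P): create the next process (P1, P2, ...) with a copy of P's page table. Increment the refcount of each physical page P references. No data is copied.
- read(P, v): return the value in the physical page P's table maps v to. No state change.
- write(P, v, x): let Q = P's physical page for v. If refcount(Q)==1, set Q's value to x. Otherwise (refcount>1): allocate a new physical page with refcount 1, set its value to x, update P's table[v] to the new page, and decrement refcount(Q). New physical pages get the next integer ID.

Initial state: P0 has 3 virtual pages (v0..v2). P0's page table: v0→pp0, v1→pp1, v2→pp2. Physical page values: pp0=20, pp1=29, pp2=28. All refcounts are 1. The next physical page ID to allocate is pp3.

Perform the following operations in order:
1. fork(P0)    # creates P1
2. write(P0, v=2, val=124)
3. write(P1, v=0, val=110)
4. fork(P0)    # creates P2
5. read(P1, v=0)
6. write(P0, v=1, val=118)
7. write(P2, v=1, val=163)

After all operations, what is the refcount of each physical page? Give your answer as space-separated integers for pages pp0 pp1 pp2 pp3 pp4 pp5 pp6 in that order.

Answer: 2 1 1 2 1 1 1

Derivation:
Op 1: fork(P0) -> P1. 3 ppages; refcounts: pp0:2 pp1:2 pp2:2
Op 2: write(P0, v2, 124). refcount(pp2)=2>1 -> COPY to pp3. 4 ppages; refcounts: pp0:2 pp1:2 pp2:1 pp3:1
Op 3: write(P1, v0, 110). refcount(pp0)=2>1 -> COPY to pp4. 5 ppages; refcounts: pp0:1 pp1:2 pp2:1 pp3:1 pp4:1
Op 4: fork(P0) -> P2. 5 ppages; refcounts: pp0:2 pp1:3 pp2:1 pp3:2 pp4:1
Op 5: read(P1, v0) -> 110. No state change.
Op 6: write(P0, v1, 118). refcount(pp1)=3>1 -> COPY to pp5. 6 ppages; refcounts: pp0:2 pp1:2 pp2:1 pp3:2 pp4:1 pp5:1
Op 7: write(P2, v1, 163). refcount(pp1)=2>1 -> COPY to pp6. 7 ppages; refcounts: pp0:2 pp1:1 pp2:1 pp3:2 pp4:1 pp5:1 pp6:1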